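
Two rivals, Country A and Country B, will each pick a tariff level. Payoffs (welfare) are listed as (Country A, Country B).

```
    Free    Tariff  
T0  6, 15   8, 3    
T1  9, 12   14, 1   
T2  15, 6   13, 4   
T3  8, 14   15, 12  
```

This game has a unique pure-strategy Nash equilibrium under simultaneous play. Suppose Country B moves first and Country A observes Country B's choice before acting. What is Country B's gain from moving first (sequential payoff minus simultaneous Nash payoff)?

Country A best-responds to each possible Country B move:
- Free: BR = T2, leader payoff 6.
- Tariff: BR = T3, leader payoff 12.
Maximizing over 6, 12, Country B chooses Tariff. Subgame-perfect outcome: (T3, Tariff) with payoffs (15, 12).
Now find the simultaneous Nash equilibrium.
Country A's best replies: Free→T2; Tariff→T3.
Country B's best replies: T0→Free; T1→Free; T2→Free; T3→Free.
The unique mutual best reply is (T2, Free), giving (15, 6).
Country B's commitment gain: 12 − 6 = 6.

6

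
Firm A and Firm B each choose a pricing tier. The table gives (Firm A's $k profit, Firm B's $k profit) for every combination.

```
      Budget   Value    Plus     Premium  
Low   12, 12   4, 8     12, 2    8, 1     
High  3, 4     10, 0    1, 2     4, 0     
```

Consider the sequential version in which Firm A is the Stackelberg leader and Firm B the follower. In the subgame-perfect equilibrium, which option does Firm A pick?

Firm B best-responds to each possible Firm A move:
- Low: BR = Budget, leader payoff 12.
- High: BR = Budget, leader payoff 3.
Among 12, 3, the best is 12 at Low. Subgame-perfect outcome: (Low, Budget) with payoffs (12, 12).

Low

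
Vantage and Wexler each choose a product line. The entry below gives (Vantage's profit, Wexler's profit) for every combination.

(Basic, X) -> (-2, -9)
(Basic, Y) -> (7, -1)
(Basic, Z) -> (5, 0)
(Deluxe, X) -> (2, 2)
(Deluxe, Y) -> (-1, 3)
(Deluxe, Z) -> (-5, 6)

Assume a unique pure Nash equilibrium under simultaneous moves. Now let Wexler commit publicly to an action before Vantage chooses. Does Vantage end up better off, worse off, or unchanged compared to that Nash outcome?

Backward induction with Wexler moving first.
- X: Vantage compares -2, 2 and picks Deluxe; Wexler would get 2.
- Y: Vantage compares 7, -1 and picks Basic; Wexler would get -1.
- Z: Vantage compares 5, -5 and picks Basic; Wexler would get 0.
Wexler's induced payoffs are 2, -1, 0, so Wexler commits to X. Subgame-perfect outcome: (Deluxe, X) with payoffs (2, 2).
Under simultaneous play:
Vantage's best replies: X→Deluxe; Y→Basic; Z→Basic.
Wexler's best replies: Basic→Z; Deluxe→Z.
The unique mutual best reply is (Basic, Z), giving (5, 0).
Vantage earns 2 sequentially versus 5 at the Nash outcome: worse off.

worse off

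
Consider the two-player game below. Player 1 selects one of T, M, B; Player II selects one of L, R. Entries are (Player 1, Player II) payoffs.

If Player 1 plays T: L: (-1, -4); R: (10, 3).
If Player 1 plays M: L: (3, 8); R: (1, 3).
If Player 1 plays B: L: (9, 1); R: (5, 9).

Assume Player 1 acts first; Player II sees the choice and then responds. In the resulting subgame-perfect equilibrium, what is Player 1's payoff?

Player II best-responds to each possible Player 1 move:
- T → Player II plays R (best of -4, 3); Player 1 gets 10.
- M → Player II plays L (best of 8, 3); Player 1 gets 3.
- B → Player II plays R (best of 1, 9); Player 1 gets 5.
Among 10, 3, 5, the best is 10 at T. Subgame-perfect outcome: (T, R) with payoffs (10, 3).

10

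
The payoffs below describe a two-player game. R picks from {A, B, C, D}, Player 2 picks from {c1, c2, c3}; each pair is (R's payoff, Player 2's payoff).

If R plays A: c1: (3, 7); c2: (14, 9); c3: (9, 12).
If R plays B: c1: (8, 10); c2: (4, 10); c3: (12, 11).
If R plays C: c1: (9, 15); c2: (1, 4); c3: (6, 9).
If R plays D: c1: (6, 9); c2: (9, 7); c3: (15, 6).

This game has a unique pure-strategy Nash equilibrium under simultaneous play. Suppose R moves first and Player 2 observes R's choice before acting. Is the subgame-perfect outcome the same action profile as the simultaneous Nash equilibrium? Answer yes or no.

no

Solve by backward induction (R leads).
- A: Player 2 compares 7, 9, 12 and picks c3; R would get 9.
- B: Player 2 compares 10, 10, 11 and picks c3; R would get 12.
- C: Player 2 compares 15, 4, 9 and picks c1; R would get 9.
- D: Player 2 compares 9, 7, 6 and picks c1; R would get 6.
Maximizing over 9, 12, 9, 6, R chooses B. Subgame-perfect outcome: (B, c3) with payoffs (12, 11).
For the simultaneous game, intersect best replies.
R's best replies: c1→C; c2→A; c3→D.
Player 2's best replies: A→c3; B→c3; C→c1; D→c1.
The unique mutual best reply is (C, c1), giving (9, 15).
Sequential outcome (B, c3) differs from the Nash profile (C, c1).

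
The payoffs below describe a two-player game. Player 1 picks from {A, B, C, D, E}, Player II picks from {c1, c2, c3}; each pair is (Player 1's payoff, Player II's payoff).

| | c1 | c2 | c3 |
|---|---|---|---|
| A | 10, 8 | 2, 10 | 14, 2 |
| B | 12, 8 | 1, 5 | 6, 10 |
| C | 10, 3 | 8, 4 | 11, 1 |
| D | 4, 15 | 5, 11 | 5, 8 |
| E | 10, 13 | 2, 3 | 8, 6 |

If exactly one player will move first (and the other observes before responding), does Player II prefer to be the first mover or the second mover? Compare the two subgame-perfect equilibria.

second

If Player 1 leads: Player II's best replies are A→c2, B→c3, C→c2, D→c1, E→c1; Player 1's induced payoffs 2, 6, 8, 4, 10; outcome (E, c1), payoffs (10, 13).
If Player II leads: Player 1's best replies are c1→B, c2→C, c3→A; Player II's induced payoffs 8, 4, 2; outcome (B, c1), payoffs (12, 8).
Player II gets 8 moving first and 13 moving second, so Player II prefers to move second.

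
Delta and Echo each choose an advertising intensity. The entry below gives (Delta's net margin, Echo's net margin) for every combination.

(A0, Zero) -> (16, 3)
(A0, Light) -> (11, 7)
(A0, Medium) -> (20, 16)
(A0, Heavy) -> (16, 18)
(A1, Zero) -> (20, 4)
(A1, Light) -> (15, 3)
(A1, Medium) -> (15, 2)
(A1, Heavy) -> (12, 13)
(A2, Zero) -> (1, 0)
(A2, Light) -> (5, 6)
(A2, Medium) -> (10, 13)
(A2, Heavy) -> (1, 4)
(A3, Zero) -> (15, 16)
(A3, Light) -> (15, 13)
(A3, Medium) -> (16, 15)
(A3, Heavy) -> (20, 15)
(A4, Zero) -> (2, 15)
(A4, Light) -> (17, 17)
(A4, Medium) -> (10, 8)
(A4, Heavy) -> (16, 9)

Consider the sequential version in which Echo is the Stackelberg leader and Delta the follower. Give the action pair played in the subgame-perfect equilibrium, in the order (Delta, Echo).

Backward induction with Echo moving first.
- Zero: BR = A1, leader payoff 4.
- Light: BR = A4, leader payoff 17.
- Medium: BR = A0, leader payoff 16.
- Heavy: BR = A3, leader payoff 15.
Maximizing over 4, 17, 16, 15, Echo chooses Light. Subgame-perfect outcome: (A4, Light) with payoffs (17, 17).

(A4, Light)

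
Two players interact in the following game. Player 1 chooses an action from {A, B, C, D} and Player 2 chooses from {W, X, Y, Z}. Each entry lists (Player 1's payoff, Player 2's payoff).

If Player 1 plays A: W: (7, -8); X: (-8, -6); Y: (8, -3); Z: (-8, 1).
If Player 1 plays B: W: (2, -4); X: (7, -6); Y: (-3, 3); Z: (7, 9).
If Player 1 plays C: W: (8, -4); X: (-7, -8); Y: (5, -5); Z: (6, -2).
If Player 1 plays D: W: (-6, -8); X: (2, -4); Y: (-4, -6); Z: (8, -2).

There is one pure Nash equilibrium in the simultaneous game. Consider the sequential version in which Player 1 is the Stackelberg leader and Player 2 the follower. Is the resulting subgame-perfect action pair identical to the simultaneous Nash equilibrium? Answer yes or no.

yes

Solve by backward induction (Player 1 leads).
- A → Player 2 plays Z (best of -8, -6, -3, 1); Player 1 gets -8.
- B → Player 2 plays Z (best of -4, -6, 3, 9); Player 1 gets 7.
- C → Player 2 plays Z (best of -4, -8, -5, -2); Player 1 gets 6.
- D → Player 2 plays Z (best of -8, -4, -6, -2); Player 1 gets 8.
Player 1's induced payoffs are -8, 7, 6, 8, so Player 1 commits to D. Subgame-perfect outcome: (D, Z) with payoffs (8, -2).
Now find the simultaneous Nash equilibrium.
Player 1's best replies: W→C; X→B; Y→A; Z→D.
Player 2's best replies: A→Z; B→Z; C→Z; D→Z.
The unique mutual best reply is (D, Z), giving (8, -2).
Sequential outcome (D, Z) coincides with the Nash profile (D, Z).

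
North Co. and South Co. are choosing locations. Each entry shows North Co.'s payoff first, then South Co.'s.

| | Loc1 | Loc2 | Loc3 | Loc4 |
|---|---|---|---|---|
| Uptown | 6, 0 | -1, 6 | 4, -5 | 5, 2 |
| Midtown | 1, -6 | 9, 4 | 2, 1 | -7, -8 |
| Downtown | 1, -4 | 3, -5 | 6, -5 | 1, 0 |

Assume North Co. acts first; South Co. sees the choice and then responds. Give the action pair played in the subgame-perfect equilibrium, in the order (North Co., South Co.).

(Midtown, Loc2)

Backward induction with North Co. moving first.
- Uptown → South Co. plays Loc2 (best of 0, 6, -5, 2); North Co. gets -1.
- Midtown → South Co. plays Loc2 (best of -6, 4, 1, -8); North Co. gets 9.
- Downtown → South Co. plays Loc4 (best of -4, -5, -5, 0); North Co. gets 1.
Maximizing over -1, 9, 1, North Co. chooses Midtown. Subgame-perfect outcome: (Midtown, Loc2) with payoffs (9, 4).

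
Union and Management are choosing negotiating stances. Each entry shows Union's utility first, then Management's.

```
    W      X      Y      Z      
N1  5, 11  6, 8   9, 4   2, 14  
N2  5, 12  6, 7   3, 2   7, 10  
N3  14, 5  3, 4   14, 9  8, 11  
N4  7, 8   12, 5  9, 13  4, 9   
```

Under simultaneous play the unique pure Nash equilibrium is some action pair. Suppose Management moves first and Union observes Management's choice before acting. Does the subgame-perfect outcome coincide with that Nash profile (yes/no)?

yes

Work backward from Union's decision.
- W: Union compares 5, 5, 14, 7 and picks N3; Management would get 5.
- X: Union compares 6, 6, 3, 12 and picks N4; Management would get 5.
- Y: Union compares 9, 3, 14, 9 and picks N3; Management would get 9.
- Z: Union compares 2, 7, 8, 4 and picks N3; Management would get 11.
Among 5, 5, 9, 11, the best is 11 at Z. Subgame-perfect outcome: (N3, Z) with payoffs (8, 11).
Under simultaneous play:
Union's best replies: W→N3; X→N4; Y→N3; Z→N3.
Management's best replies: N1→Z; N2→W; N3→Z; N4→Y.
Only (N3, Z) has each player best-responding; Nash payoffs (8, 11).
Sequential outcome (N3, Z) coincides with the Nash profile (N3, Z).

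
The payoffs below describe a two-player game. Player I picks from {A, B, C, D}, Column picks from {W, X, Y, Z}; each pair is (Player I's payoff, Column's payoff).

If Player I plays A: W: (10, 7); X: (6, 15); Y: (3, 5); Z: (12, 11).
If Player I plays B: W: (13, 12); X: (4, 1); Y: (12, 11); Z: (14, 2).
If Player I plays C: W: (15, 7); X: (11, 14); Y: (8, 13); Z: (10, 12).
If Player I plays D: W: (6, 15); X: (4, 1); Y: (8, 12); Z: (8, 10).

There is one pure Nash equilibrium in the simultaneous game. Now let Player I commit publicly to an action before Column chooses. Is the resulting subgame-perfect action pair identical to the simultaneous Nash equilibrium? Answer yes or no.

no

Solve by backward induction (Player I leads).
- A → Column plays X (best of 7, 15, 5, 11); Player I gets 6.
- B → Column plays W (best of 12, 1, 11, 2); Player I gets 13.
- C → Column plays X (best of 7, 14, 13, 12); Player I gets 11.
- D → Column plays W (best of 15, 1, 12, 10); Player I gets 6.
Maximizing over 6, 13, 11, 6, Player I chooses B. Subgame-perfect outcome: (B, W) with payoffs (13, 12).
For the simultaneous game, intersect best replies.
Player I's best replies: W→C; X→C; Y→B; Z→B.
Column's best replies: A→X; B→W; C→X; D→W.
Only (C, X) has each player best-responding; Nash payoffs (11, 14).
Sequential outcome (B, W) differs from the Nash profile (C, X).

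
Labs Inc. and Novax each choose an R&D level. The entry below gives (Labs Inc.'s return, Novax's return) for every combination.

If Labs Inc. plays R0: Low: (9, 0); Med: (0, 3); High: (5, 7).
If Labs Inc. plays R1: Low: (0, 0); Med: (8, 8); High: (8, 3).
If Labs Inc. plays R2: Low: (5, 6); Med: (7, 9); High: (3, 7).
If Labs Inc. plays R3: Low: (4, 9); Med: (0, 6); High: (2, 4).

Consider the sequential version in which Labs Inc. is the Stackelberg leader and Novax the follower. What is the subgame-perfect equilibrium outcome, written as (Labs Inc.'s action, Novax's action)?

Work backward from Novax's decision.
- R0: BR = High, leader payoff 5.
- R1: BR = Med, leader payoff 8.
- R2: BR = Med, leader payoff 7.
- R3: BR = Low, leader payoff 4.
Maximizing over 5, 8, 7, 4, Labs Inc. chooses R1. Subgame-perfect outcome: (R1, Med) with payoffs (8, 8).

(R1, Med)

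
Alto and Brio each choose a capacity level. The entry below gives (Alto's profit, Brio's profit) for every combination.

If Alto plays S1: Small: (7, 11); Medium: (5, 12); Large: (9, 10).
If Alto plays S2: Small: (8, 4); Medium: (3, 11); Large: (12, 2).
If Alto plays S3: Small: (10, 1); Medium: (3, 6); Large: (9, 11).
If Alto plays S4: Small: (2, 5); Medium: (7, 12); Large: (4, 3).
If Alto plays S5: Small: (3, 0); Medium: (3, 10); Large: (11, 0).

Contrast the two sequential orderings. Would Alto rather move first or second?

first

If Alto leads: Brio's best replies are S1→Medium, S2→Medium, S3→Large, S4→Medium, S5→Medium; Alto's induced payoffs 5, 3, 9, 7, 3; outcome (S3, Large), payoffs (9, 11).
If Brio leads: Alto's best replies are Small→S3, Medium→S4, Large→S2; Brio's induced payoffs 1, 12, 2; outcome (S4, Medium), payoffs (7, 12).
Alto gets 9 moving first and 7 moving second, so Alto prefers to move first.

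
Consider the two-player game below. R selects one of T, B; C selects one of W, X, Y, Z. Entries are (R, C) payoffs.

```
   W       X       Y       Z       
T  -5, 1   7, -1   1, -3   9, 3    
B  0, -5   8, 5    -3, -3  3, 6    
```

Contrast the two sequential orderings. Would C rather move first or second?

If R leads: C's best replies are T→Z, B→Z; R's induced payoffs 9, 3; outcome (T, Z), payoffs (9, 3).
If C leads: R's best replies are W→B, X→B, Y→T, Z→T; C's induced payoffs -5, 5, -3, 3; outcome (B, X), payoffs (8, 5).
C gets 5 moving first and 3 moving second, so C prefers to move first.

first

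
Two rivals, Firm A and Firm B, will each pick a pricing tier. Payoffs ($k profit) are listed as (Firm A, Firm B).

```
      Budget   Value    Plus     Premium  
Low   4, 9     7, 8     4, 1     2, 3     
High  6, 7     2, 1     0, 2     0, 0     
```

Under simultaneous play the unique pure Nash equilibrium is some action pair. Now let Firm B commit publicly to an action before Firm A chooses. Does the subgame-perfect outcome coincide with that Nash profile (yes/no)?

Work backward from Firm A's decision.
- Budget: Firm A compares 4, 6 and picks High; Firm B would get 7.
- Value: Firm A compares 7, 2 and picks Low; Firm B would get 8.
- Plus: Firm A compares 4, 0 and picks Low; Firm B would get 1.
- Premium: Firm A compares 2, 0 and picks Low; Firm B would get 3.
Maximizing over 7, 8, 1, 3, Firm B chooses Value. Subgame-perfect outcome: (Low, Value) with payoffs (7, 8).
For the simultaneous game, intersect best replies.
Firm A's best replies: Budget→High; Value→Low; Plus→Low; Premium→Low.
Firm B's best replies: Low→Budget; High→Budget.
The unique mutual best reply is (High, Budget), giving (6, 7).
Sequential outcome (Low, Value) differs from the Nash profile (High, Budget).

no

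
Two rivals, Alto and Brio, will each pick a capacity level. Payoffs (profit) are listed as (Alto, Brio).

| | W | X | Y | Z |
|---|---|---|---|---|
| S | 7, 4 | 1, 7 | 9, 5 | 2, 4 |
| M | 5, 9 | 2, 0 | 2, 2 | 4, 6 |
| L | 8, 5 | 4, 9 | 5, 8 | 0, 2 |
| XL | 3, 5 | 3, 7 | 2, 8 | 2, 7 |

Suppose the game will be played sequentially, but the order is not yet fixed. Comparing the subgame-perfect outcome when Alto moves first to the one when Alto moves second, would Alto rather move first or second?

If Alto leads: Brio's best replies are S→X, M→W, L→X, XL→Y; Alto's induced payoffs 1, 5, 4, 2; outcome (M, W), payoffs (5, 9).
If Brio leads: Alto's best replies are W→L, X→L, Y→S, Z→M; Brio's induced payoffs 5, 9, 5, 6; outcome (L, X), payoffs (4, 9).
Alto gets 5 moving first and 4 moving second, so Alto prefers to move first.

first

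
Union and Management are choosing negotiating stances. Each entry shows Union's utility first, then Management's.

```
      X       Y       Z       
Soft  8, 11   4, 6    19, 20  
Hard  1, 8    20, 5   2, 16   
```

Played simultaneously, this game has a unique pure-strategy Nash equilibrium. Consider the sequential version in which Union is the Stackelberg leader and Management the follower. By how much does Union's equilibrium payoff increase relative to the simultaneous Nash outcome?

0

Solve by backward induction (Union leads).
- Soft: BR = Z, leader payoff 19.
- Hard: BR = Z, leader payoff 2.
Maximizing over 19, 2, Union chooses Soft. Subgame-perfect outcome: (Soft, Z) with payoffs (19, 20).
For the simultaneous game, intersect best replies.
Union's best replies: X→Soft; Y→Hard; Z→Soft.
Management's best replies: Soft→Z; Hard→Z.
Only (Soft, Z) has each player best-responding; Nash payoffs (19, 20).
Union's commitment gain: 19 − 19 = 0.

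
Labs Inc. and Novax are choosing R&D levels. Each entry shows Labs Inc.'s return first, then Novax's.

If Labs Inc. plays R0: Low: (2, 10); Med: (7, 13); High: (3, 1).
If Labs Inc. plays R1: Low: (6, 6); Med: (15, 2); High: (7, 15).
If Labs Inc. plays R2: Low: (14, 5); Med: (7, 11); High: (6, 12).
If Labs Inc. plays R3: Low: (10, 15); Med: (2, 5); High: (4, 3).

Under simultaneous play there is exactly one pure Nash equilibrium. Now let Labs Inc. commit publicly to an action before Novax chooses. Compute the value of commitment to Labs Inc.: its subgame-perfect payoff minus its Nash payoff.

Backward induction with Labs Inc. moving first.
- R0 → Novax plays Med (best of 10, 13, 1); Labs Inc. gets 7.
- R1 → Novax plays High (best of 6, 2, 15); Labs Inc. gets 7.
- R2 → Novax plays High (best of 5, 11, 12); Labs Inc. gets 6.
- R3 → Novax plays Low (best of 15, 5, 3); Labs Inc. gets 10.
Maximizing over 7, 7, 6, 10, Labs Inc. chooses R3. Subgame-perfect outcome: (R3, Low) with payoffs (10, 15).
For the simultaneous game, intersect best replies.
Labs Inc.'s best replies: Low→R2; Med→R1; High→R1.
Novax's best replies: R0→Med; R1→High; R2→High; R3→Low.
The unique mutual best reply is (R1, High), giving (7, 15).
Labs Inc.'s commitment gain: 10 − 7 = 3.

3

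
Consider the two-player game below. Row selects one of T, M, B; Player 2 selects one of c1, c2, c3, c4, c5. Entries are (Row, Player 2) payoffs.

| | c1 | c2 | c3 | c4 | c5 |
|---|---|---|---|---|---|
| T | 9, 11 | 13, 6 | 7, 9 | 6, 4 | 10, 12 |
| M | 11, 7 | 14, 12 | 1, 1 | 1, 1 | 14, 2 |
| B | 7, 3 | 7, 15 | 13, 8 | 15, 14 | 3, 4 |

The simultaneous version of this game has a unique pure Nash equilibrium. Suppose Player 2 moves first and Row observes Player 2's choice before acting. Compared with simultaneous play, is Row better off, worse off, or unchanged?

Work backward from Row's decision.
- c1: Row compares 9, 11, 7 and picks M; Player 2 would get 7.
- c2: Row compares 13, 14, 7 and picks M; Player 2 would get 12.
- c3: Row compares 7, 1, 13 and picks B; Player 2 would get 8.
- c4: Row compares 6, 1, 15 and picks B; Player 2 would get 14.
- c5: Row compares 10, 14, 3 and picks M; Player 2 would get 2.
Player 2's induced payoffs are 7, 12, 8, 14, 2, so Player 2 commits to c4. Subgame-perfect outcome: (B, c4) with payoffs (15, 14).
For the simultaneous game, intersect best replies.
Row's best replies: c1→M; c2→M; c3→B; c4→B; c5→M.
Player 2's best replies: T→c5; M→c2; B→c2.
Only (M, c2) has each player best-responding; Nash payoffs (14, 12).
Row earns 15 sequentially versus 14 at the Nash outcome: better off.

better off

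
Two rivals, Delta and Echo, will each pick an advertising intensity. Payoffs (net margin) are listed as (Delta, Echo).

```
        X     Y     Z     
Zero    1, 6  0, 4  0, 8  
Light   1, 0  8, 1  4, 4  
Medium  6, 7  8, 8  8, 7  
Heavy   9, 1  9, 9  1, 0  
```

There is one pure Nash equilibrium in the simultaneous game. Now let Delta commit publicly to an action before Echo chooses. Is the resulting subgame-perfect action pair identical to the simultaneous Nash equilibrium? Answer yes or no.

yes

Backward induction with Delta moving first.
- Zero → Echo plays Z (best of 6, 4, 8); Delta gets 0.
- Light → Echo plays Z (best of 0, 1, 4); Delta gets 4.
- Medium → Echo plays Y (best of 7, 8, 7); Delta gets 8.
- Heavy → Echo plays Y (best of 1, 9, 0); Delta gets 9.
Delta's induced payoffs are 0, 4, 8, 9, so Delta commits to Heavy. Subgame-perfect outcome: (Heavy, Y) with payoffs (9, 9).
For the simultaneous game, intersect best replies.
Delta's best replies: X→Heavy; Y→Heavy; Z→Medium.
Echo's best replies: Zero→Z; Light→Z; Medium→Y; Heavy→Y.
Only (Heavy, Y) has each player best-responding; Nash payoffs (9, 9).
Sequential outcome (Heavy, Y) coincides with the Nash profile (Heavy, Y).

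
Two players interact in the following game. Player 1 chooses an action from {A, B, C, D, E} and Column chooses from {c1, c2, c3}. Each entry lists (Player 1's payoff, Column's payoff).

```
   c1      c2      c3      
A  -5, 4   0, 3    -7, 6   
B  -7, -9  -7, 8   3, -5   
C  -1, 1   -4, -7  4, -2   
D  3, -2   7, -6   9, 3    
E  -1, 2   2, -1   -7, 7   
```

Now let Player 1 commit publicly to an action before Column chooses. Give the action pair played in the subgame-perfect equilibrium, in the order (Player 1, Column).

Column best-responds to each possible Player 1 move:
- A: Column compares 4, 3, 6 and picks c3; Player 1 would get -7.
- B: Column compares -9, 8, -5 and picks c2; Player 1 would get -7.
- C: Column compares 1, -7, -2 and picks c1; Player 1 would get -1.
- D: Column compares -2, -6, 3 and picks c3; Player 1 would get 9.
- E: Column compares 2, -1, 7 and picks c3; Player 1 would get -7.
Maximizing over -7, -7, -1, 9, -7, Player 1 chooses D. Subgame-perfect outcome: (D, c3) with payoffs (9, 3).

(D, c3)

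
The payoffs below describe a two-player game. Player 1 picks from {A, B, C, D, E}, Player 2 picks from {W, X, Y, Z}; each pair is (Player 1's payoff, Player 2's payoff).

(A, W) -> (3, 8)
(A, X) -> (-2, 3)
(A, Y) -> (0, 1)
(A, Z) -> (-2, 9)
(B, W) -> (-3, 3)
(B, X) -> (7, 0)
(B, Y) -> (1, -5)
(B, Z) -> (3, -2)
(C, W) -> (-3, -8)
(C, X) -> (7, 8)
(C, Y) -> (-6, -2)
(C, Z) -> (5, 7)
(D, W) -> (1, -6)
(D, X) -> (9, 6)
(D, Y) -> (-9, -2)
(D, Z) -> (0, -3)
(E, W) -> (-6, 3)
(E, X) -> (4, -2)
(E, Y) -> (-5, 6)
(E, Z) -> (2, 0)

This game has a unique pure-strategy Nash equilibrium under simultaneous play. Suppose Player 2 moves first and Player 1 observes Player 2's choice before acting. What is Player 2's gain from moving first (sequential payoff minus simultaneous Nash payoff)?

Backward induction with Player 2 moving first.
- W: BR = A, leader payoff 8.
- X: BR = D, leader payoff 6.
- Y: BR = B, leader payoff -5.
- Z: BR = C, leader payoff 7.
Among 8, 6, -5, 7, the best is 8 at W. Subgame-perfect outcome: (A, W) with payoffs (3, 8).
Under simultaneous play:
Player 1's best replies: W→A; X→D; Y→B; Z→C.
Player 2's best replies: A→Z; B→W; C→X; D→X; E→Y.
The unique mutual best reply is (D, X), giving (9, 6).
Player 2's commitment gain: 8 − 6 = 2.

2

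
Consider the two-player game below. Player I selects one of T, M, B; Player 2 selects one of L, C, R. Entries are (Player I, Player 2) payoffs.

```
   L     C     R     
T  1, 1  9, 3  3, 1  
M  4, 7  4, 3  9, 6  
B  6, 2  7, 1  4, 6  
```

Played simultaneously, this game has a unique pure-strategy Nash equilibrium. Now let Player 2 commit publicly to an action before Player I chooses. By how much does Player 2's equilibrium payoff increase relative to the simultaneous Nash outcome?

Work backward from Player I's decision.
- L: Player I compares 1, 4, 6 and picks B; Player 2 would get 2.
- C: Player I compares 9, 4, 7 and picks T; Player 2 would get 3.
- R: Player I compares 3, 9, 4 and picks M; Player 2 would get 6.
Maximizing over 2, 3, 6, Player 2 chooses R. Subgame-perfect outcome: (M, R) with payoffs (9, 6).
For the simultaneous game, intersect best replies.
Player I's best replies: L→B; C→T; R→M.
Player 2's best replies: T→C; M→L; B→R.
Only (T, C) has each player best-responding; Nash payoffs (9, 3).
Player 2's commitment gain: 6 − 3 = 3.

3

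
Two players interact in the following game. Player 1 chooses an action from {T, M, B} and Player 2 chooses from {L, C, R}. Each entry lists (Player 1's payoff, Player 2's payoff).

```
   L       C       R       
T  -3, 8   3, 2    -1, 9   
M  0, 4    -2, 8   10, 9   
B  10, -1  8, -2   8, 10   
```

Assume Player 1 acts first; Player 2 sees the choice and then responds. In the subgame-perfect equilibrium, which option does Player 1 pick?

Player 2 best-responds to each possible Player 1 move:
- T → Player 2 plays R (best of 8, 2, 9); Player 1 gets -1.
- M → Player 2 plays R (best of 4, 8, 9); Player 1 gets 10.
- B → Player 2 plays R (best of -1, -2, 10); Player 1 gets 8.
Among -1, 10, 8, the best is 10 at M. Subgame-perfect outcome: (M, R) with payoffs (10, 9).

M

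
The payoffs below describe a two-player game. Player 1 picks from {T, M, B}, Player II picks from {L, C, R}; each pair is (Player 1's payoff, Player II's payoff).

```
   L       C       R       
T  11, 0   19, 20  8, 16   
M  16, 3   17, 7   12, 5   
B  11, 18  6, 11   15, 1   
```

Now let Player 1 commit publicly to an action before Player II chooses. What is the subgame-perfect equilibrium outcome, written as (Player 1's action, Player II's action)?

(T, C)

Work backward from Player II's decision.
- T: BR = C, leader payoff 19.
- M: BR = C, leader payoff 17.
- B: BR = L, leader payoff 11.
Maximizing over 19, 17, 11, Player 1 chooses T. Subgame-perfect outcome: (T, C) with payoffs (19, 20).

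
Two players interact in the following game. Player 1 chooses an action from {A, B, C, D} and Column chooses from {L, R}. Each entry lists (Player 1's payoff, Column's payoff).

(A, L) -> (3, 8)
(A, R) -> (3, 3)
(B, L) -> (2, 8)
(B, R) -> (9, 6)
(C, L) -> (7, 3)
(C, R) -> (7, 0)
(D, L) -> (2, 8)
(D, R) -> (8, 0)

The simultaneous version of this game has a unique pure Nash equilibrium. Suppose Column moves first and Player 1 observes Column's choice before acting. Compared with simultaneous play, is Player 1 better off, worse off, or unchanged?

better off

Backward induction with Column moving first.
- L: Player 1 compares 3, 2, 7, 2 and picks C; Column would get 3.
- R: Player 1 compares 3, 9, 7, 8 and picks B; Column would get 6.
Maximizing over 3, 6, Column chooses R. Subgame-perfect outcome: (B, R) with payoffs (9, 6).
Now find the simultaneous Nash equilibrium.
Player 1's best replies: L→C; R→B.
Column's best replies: A→L; B→L; C→L; D→L.
The unique mutual best reply is (C, L), giving (7, 3).
Player 1 earns 9 sequentially versus 7 at the Nash outcome: better off.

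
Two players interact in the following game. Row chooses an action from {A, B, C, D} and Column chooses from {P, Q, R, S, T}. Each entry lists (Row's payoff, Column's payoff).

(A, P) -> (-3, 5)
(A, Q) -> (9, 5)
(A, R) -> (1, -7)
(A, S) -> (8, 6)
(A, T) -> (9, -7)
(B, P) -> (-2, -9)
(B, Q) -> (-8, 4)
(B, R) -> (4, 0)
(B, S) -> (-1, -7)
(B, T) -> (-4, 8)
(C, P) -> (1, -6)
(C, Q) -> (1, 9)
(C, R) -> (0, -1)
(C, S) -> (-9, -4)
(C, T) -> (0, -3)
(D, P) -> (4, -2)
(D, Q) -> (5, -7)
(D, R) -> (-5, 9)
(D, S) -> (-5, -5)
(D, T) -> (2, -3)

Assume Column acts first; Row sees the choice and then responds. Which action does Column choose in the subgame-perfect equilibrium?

Backward induction with Column moving first.
- P: Row compares -3, -2, 1, 4 and picks D; Column would get -2.
- Q: Row compares 9, -8, 1, 5 and picks A; Column would get 5.
- R: Row compares 1, 4, 0, -5 and picks B; Column would get 0.
- S: Row compares 8, -1, -9, -5 and picks A; Column would get 6.
- T: Row compares 9, -4, 0, 2 and picks A; Column would get -7.
Among -2, 5, 0, 6, -7, the best is 6 at S. Subgame-perfect outcome: (A, S) with payoffs (8, 6).

S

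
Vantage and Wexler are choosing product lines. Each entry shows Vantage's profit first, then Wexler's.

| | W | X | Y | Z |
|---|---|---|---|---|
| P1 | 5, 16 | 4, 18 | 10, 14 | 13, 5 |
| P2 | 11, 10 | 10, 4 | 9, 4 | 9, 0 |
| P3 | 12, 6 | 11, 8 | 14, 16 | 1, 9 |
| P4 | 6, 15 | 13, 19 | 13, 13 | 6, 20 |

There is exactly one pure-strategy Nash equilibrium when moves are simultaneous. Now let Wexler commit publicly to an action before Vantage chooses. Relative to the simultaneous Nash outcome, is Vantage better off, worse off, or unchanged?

worse off

Backward induction with Wexler moving first.
- W: Vantage compares 5, 11, 12, 6 and picks P3; Wexler would get 6.
- X: Vantage compares 4, 10, 11, 13 and picks P4; Wexler would get 19.
- Y: Vantage compares 10, 9, 14, 13 and picks P3; Wexler would get 16.
- Z: Vantage compares 13, 9, 1, 6 and picks P1; Wexler would get 5.
Wexler's induced payoffs are 6, 19, 16, 5, so Wexler commits to X. Subgame-perfect outcome: (P4, X) with payoffs (13, 19).
For the simultaneous game, intersect best replies.
Vantage's best replies: W→P3; X→P4; Y→P3; Z→P1.
Wexler's best replies: P1→X; P2→W; P3→Y; P4→Z.
Only (P3, Y) has each player best-responding; Nash payoffs (14, 16).
Vantage earns 13 sequentially versus 14 at the Nash outcome: worse off.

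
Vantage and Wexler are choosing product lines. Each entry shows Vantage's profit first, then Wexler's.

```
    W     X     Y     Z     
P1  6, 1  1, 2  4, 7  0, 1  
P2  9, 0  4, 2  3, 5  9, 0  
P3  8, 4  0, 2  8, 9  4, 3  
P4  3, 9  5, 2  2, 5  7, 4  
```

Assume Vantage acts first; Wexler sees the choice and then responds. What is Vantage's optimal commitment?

P3

Solve by backward induction (Vantage leads).
- P1: BR = Y, leader payoff 4.
- P2: BR = Y, leader payoff 3.
- P3: BR = Y, leader payoff 8.
- P4: BR = W, leader payoff 3.
Among 4, 3, 8, 3, the best is 8 at P3. Subgame-perfect outcome: (P3, Y) with payoffs (8, 9).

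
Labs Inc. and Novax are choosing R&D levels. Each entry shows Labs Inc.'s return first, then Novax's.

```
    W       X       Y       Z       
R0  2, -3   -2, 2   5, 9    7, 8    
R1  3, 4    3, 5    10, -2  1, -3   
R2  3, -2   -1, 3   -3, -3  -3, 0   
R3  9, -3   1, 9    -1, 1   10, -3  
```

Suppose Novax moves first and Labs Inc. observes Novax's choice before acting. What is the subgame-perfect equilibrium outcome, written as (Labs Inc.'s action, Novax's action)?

(R1, X)

Work backward from Labs Inc.'s decision.
- W: BR = R3, leader payoff -3.
- X: BR = R1, leader payoff 5.
- Y: BR = R1, leader payoff -2.
- Z: BR = R3, leader payoff -3.
Maximizing over -3, 5, -2, -3, Novax chooses X. Subgame-perfect outcome: (R1, X) with payoffs (3, 5).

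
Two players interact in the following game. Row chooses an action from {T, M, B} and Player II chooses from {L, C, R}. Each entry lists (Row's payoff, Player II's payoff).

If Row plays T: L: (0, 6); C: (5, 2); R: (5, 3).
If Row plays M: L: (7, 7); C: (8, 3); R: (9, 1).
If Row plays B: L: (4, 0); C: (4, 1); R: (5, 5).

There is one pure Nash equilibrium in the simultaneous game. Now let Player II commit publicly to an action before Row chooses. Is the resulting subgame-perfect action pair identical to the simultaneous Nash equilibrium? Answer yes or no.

yes

Work backward from Row's decision.
- L: Row compares 0, 7, 4 and picks M; Player II would get 7.
- C: Row compares 5, 8, 4 and picks M; Player II would get 3.
- R: Row compares 5, 9, 5 and picks M; Player II would get 1.
Maximizing over 7, 3, 1, Player II chooses L. Subgame-perfect outcome: (M, L) with payoffs (7, 7).
Now find the simultaneous Nash equilibrium.
Row's best replies: L→M; C→M; R→M.
Player II's best replies: T→L; M→L; B→R.
Only (M, L) has each player best-responding; Nash payoffs (7, 7).
Sequential outcome (M, L) coincides with the Nash profile (M, L).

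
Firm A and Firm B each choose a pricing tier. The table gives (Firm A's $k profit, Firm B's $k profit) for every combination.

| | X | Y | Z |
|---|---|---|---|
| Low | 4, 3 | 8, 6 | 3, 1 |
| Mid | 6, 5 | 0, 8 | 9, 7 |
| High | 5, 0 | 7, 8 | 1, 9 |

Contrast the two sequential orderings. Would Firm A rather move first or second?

second

If Firm A leads: Firm B's best replies are Low→Y, Mid→Y, High→Z; Firm A's induced payoffs 8, 0, 1; outcome (Low, Y), payoffs (8, 6).
If Firm B leads: Firm A's best replies are X→Mid, Y→Low, Z→Mid; Firm B's induced payoffs 5, 6, 7; outcome (Mid, Z), payoffs (9, 7).
Firm A gets 8 moving first and 9 moving second, so Firm A prefers to move second.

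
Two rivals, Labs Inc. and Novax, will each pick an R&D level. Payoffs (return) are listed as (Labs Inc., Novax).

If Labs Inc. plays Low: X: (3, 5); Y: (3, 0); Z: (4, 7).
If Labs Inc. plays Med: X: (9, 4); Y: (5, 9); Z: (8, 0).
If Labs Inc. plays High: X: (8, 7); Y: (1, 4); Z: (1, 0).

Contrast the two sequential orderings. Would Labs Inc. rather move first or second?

If Labs Inc. leads: Novax's best replies are Low→Z, Med→Y, High→X; Labs Inc.'s induced payoffs 4, 5, 8; outcome (High, X), payoffs (8, 7).
If Novax leads: Labs Inc.'s best replies are X→Med, Y→Med, Z→Med; Novax's induced payoffs 4, 9, 0; outcome (Med, Y), payoffs (5, 9).
Labs Inc. gets 8 moving first and 5 moving second, so Labs Inc. prefers to move first.

first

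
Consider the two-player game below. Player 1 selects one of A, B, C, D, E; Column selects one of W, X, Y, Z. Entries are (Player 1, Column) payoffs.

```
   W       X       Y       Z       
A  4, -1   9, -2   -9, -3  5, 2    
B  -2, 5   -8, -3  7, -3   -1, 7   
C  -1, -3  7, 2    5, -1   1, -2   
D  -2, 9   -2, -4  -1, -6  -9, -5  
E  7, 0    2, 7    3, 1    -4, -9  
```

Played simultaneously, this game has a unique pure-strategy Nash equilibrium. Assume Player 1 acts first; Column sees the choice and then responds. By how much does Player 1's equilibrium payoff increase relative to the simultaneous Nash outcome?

2

Solve by backward induction (Player 1 leads).
- A: BR = Z, leader payoff 5.
- B: BR = Z, leader payoff -1.
- C: BR = X, leader payoff 7.
- D: BR = W, leader payoff -2.
- E: BR = X, leader payoff 2.
Player 1's induced payoffs are 5, -1, 7, -2, 2, so Player 1 commits to C. Subgame-perfect outcome: (C, X) with payoffs (7, 2).
Under simultaneous play:
Player 1's best replies: W→E; X→A; Y→B; Z→A.
Column's best replies: A→Z; B→Z; C→X; D→W; E→X.
The unique mutual best reply is (A, Z), giving (5, 2).
Player 1's commitment gain: 7 − 5 = 2.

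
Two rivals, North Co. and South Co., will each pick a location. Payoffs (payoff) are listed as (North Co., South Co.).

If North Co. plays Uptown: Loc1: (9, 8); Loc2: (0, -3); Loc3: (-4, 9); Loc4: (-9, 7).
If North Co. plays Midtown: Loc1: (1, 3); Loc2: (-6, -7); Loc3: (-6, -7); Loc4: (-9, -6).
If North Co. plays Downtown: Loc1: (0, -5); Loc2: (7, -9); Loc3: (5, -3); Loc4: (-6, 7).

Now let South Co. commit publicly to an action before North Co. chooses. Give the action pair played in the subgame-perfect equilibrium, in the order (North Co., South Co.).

North Co. best-responds to each possible South Co. move:
- Loc1: BR = Uptown, leader payoff 8.
- Loc2: BR = Downtown, leader payoff -9.
- Loc3: BR = Downtown, leader payoff -3.
- Loc4: BR = Downtown, leader payoff 7.
Among 8, -9, -3, 7, the best is 8 at Loc1. Subgame-perfect outcome: (Uptown, Loc1) with payoffs (9, 8).

(Uptown, Loc1)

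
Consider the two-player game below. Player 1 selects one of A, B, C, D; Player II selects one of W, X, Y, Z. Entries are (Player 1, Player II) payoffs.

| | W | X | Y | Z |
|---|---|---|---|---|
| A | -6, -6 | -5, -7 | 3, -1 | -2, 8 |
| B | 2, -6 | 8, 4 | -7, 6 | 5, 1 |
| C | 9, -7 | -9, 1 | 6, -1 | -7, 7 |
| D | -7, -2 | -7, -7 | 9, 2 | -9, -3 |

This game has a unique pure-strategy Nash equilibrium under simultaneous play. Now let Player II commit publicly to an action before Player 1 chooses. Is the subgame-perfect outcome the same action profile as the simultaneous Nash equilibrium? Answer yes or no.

Backward induction with Player II moving first.
- W → Player 1 plays C (best of -6, 2, 9, -7); Player II gets -7.
- X → Player 1 plays B (best of -5, 8, -9, -7); Player II gets 4.
- Y → Player 1 plays D (best of 3, -7, 6, 9); Player II gets 2.
- Z → Player 1 plays B (best of -2, 5, -7, -9); Player II gets 1.
Player II's induced payoffs are -7, 4, 2, 1, so Player II commits to X. Subgame-perfect outcome: (B, X) with payoffs (8, 4).
Under simultaneous play:
Player 1's best replies: W→C; X→B; Y→D; Z→B.
Player II's best replies: A→Z; B→Y; C→Z; D→Y.
Only (D, Y) has each player best-responding; Nash payoffs (9, 2).
Sequential outcome (B, X) differs from the Nash profile (D, Y).

no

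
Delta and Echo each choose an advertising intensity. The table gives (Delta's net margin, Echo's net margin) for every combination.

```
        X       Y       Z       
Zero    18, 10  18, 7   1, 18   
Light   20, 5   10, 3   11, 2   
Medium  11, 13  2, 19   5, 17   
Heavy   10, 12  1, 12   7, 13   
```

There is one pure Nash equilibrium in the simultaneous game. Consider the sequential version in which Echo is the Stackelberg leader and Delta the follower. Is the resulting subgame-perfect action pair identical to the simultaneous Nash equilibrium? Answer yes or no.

Delta best-responds to each possible Echo move:
- X → Delta plays Light (best of 18, 20, 11, 10); Echo gets 5.
- Y → Delta plays Zero (best of 18, 10, 2, 1); Echo gets 7.
- Z → Delta plays Light (best of 1, 11, 5, 7); Echo gets 2.
Among 5, 7, 2, the best is 7 at Y. Subgame-perfect outcome: (Zero, Y) with payoffs (18, 7).
Under simultaneous play:
Delta's best replies: X→Light; Y→Zero; Z→Light.
Echo's best replies: Zero→Z; Light→X; Medium→Y; Heavy→Z.
The unique mutual best reply is (Light, X), giving (20, 5).
Sequential outcome (Zero, Y) differs from the Nash profile (Light, X).

no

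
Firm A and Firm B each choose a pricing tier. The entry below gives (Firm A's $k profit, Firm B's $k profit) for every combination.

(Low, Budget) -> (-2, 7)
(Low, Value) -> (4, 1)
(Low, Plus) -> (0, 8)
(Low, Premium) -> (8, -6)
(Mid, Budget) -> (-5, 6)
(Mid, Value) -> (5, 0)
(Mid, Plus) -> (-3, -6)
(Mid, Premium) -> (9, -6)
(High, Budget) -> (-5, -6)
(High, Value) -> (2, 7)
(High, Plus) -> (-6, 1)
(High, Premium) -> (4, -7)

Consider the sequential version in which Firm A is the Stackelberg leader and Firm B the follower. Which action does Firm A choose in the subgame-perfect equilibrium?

Firm B best-responds to each possible Firm A move:
- Low: Firm B compares 7, 1, 8, -6 and picks Plus; Firm A would get 0.
- Mid: Firm B compares 6, 0, -6, -6 and picks Budget; Firm A would get -5.
- High: Firm B compares -6, 7, 1, -7 and picks Value; Firm A would get 2.
Maximizing over 0, -5, 2, Firm A chooses High. Subgame-perfect outcome: (High, Value) with payoffs (2, 7).

High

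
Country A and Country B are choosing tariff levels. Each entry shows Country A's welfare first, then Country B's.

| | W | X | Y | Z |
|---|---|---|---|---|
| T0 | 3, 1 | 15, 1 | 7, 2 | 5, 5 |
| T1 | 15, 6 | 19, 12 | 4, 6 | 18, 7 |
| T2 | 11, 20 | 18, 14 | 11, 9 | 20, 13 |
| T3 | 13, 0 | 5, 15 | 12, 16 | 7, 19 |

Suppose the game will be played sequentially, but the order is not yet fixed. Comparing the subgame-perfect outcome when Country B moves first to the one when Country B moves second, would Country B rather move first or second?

If Country A leads: Country B's best replies are T0→Z, T1→X, T2→W, T3→Z; Country A's induced payoffs 5, 19, 11, 7; outcome (T1, X), payoffs (19, 12).
If Country B leads: Country A's best replies are W→T1, X→T1, Y→T3, Z→T2; Country B's induced payoffs 6, 12, 16, 13; outcome (T3, Y), payoffs (12, 16).
Country B gets 16 moving first and 12 moving second, so Country B prefers to move first.

first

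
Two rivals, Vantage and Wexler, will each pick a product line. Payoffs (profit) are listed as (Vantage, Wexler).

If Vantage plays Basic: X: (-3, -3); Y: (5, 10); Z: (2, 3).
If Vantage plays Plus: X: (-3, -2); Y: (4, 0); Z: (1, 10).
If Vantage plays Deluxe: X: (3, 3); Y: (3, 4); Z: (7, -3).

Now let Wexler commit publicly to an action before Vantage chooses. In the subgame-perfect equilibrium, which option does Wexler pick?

Solve by backward induction (Wexler leads).
- X → Vantage plays Deluxe (best of -3, -3, 3); Wexler gets 3.
- Y → Vantage plays Basic (best of 5, 4, 3); Wexler gets 10.
- Z → Vantage plays Deluxe (best of 2, 1, 7); Wexler gets -3.
Maximizing over 3, 10, -3, Wexler chooses Y. Subgame-perfect outcome: (Basic, Y) with payoffs (5, 10).

Y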